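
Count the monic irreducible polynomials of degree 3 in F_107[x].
There are 408312 monic irreducible polynomials of degree 3 over F_107

Each element of F_{107^3} that lies in no proper subfield is a root of exactly one monic irreducible of degree 3 over F_107, and each such polynomial has 3 distinct roots in F_{107^3}. By Möbius inversion the count is N_107(3) = (1/3) Σ_{d|3} μ(3/d) · 107^d = (1/3)(μ(3)·107^1 + μ(1)·107^3) = 1224936/3 = 408312.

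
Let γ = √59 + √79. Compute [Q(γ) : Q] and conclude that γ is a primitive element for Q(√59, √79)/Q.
[Q(γ) : Q] = 4 (equivalently, Q(γ) = Q(√59, √79))

Obviously Q(γ) ⊆ Q(√59, √79), and [Q(√59, √79):Q] = 4 (since 59, 79 are distinct squarefree integers > 1 with 4661 not a perfect square). To show equality we compute the minimal polynomial of γ. From γ = √59 + √79: γ^2 = 59 + 2√(4661) + 79 = 138 + 2√(4661), so γ^2 - 138 = 2√(4661); squaring, (γ^2 - 138)^2 = 4·4661, i.e. γ^4 - 276γ^2 + 19044 - 18644 = 0, i.e. γ^4 - 276γ^2 + 400 = 0. So γ is a root of x^4 - 276x^2 + 400. This polynomial is irreducible over Q: it has no rational root (each ±√59 ± √79 is irrational), and any factorization into two quadratics over Q would force √(4661) ∈ Q (pairing opposite roots) or √59, √79 ∈ Q (other pairings), all impossible. Hence [Q(γ):Q] = 4 = [Q(√59, √79):Q], so Q(γ) = Q(√59, √79).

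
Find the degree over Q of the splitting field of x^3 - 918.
[K : Q] = 6

The roots of x^3 - 918 are ∛918, ω∛918, ω^2∛918 where ω = e^(2πi/3) is a primitive cube root of unity, so K = Q(∛918, ω). Now [Q(∛918):Q] = 3 (since 918 is not a perfect cube, x^3 - 918 is irreducible) and [Q(ω):Q] = 2. Both 2 and 3 divide [K:Q], and [K:Q] ≤ 3·2 = 6, so [K:Q] = 6. (Equivalently: Q(∛918) ⊂ R but ω ∉ R, so [K : Q(∛918)] = 2.)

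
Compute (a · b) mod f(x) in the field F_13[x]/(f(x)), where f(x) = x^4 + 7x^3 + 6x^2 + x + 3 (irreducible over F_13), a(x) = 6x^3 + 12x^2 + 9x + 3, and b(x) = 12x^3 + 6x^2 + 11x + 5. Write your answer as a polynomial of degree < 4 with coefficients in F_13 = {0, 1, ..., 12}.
a · b ≡ 4x^3 + 8x + 9 (mod f(x))

Multiply in F_13[x]: a(x)·b(x) = (6x^3 + 12x^2 + 9x + 3)·(12x^3 + 6x^2 + 11x + 5) = 7x^6 + 11x^5 + 12x^4 + 5x^3 + 8x^2 + 2. This has degree ≥ 4, so divide by f(x) over F_13: 7x^6 + 11x^5 + 12x^4 + 5x^3 + 8x^2 + 2 = (7x^2 + x + 2)·(x^4 + 7x^3 + 6x^2 + x + 3) + (4x^3 + 8x + 9). Hence a·b ≡ 4x^3 + 8x + 9 (mod f). (F_13[x]/(f) is a field with 13^4 = 28561 elements since f is irreducible of degree 4.)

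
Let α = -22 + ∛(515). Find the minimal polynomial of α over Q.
m_α(x) = x^3 + 66x^2 + 1452x + 10133

Set β = α + 22 = ∛(515), so β^3 = 515. Then (α + 22)^3 - 515 = 0, i.e. α is a root of g(x) = (x + 22)^3 - 515 = x^3 + 66x^2 + 1452x + 10133. Since g(x) = h(x + 22) where h(x) = x^3 - 515, and h is irreducible over Q (because 515 is not a perfect cube, so h has no rational root, and a monic cubic with no rational root is irreducible), g is also irreducible (irreducibility is preserved under the substitution x → x + 22). Hence m_α(x) = x^3 + 66x^2 + 1452x + 10133.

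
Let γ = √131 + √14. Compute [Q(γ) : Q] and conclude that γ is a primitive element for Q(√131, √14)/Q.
[Q(γ) : Q] = 4 (equivalently, Q(γ) = Q(√131, √14))

Obviously Q(γ) ⊆ Q(√131, √14), and [Q(√131, √14):Q] = 4 (since 131, 14 are distinct squarefree integers > 1 with 1834 not a perfect square). To show equality we compute the minimal polynomial of γ. From γ = √131 + √14: γ^2 = 131 + 2√(1834) + 14 = 145 + 2√(1834), so γ^2 - 145 = 2√(1834); squaring, (γ^2 - 145)^2 = 4·1834, i.e. γ^4 - 290γ^2 + 21025 - 7336 = 0, i.e. γ^4 - 290γ^2 + 13689 = 0. So γ is a root of x^4 - 290x^2 + 13689. This polynomial is irreducible over Q: it has no rational root (each ±√131 ± √14 is irrational), and any factorization into two quadratics over Q would force √(1834) ∈ Q (pairing opposite roots) or √131, √14 ∈ Q (other pairings), all impossible. Hence [Q(γ):Q] = 4 = [Q(√131, √14):Q], so Q(γ) = Q(√131, √14).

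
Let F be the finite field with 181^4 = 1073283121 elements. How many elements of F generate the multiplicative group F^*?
There are φ(1073283120) = 226437120 primitive elements

F_q^* is cyclic of order q - 1 = 1073283120. A cyclic group of order m has exactly φ(m) generators. Here m = 1073283120 = 2^4 · 3^2 · 5 · 7 · 13 · 16381, so the number of primitive elements is φ(1073283120) = 226437120.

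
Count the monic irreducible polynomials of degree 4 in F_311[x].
There are 2338713780 monic irreducible polynomials of degree 4 over F_311

Each element of F_{311^4} that lies in no proper subfield is a root of exactly one monic irreducible of degree 4 over F_311, and each such polynomial has 4 distinct roots in F_{311^4}. By Möbius inversion the count is N_311(4) = (1/4) Σ_{d|4} μ(4/d) · 311^d = (1/4)(μ(4)·311^1 + μ(2)·311^2 + μ(1)·311^4) = 9354855120/4 = 2338713780.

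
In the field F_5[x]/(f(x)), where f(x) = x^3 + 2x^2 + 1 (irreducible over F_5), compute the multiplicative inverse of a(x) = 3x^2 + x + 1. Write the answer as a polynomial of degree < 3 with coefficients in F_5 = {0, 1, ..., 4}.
a(x)^(-1) ≡ 2x^2 + 1 (mod f(x))

Since f is irreducible over F_5, F_5[x]/(f) is a field and a(x) ≠ 0 has an inverse. Apply the extended Euclidean algorithm to f(x) and a(x) in F_5[x]: f(x) = (2x)·a(x) + (3x + 1);  a(x) = (x)·(3x + 1) + (1). The last nonzero remainder is the constant 1 = gcd(f, a) in F_5. Back-substituting through the division chain expresses 1 = s(x)·a(x) + t(x)·f(x) with s(x) ≡ 2x^2 + 1 (mod f), so a(x)^(-1) ≡ s(x) = 2x^2 + 1 (mod f). Check: (3x^2 + x + 1)·(2x^2 + 1) = x^4 + 2x^3 + x + 1 ≡ 1 (mod x^3 + 2x^2 + 1).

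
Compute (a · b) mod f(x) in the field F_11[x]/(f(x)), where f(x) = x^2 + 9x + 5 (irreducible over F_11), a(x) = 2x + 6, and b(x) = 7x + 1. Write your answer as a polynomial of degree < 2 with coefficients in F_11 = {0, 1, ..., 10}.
a · b ≡ 6x + 2 (mod f(x))

Multiply in F_11[x]: a(x)·b(x) = (2x + 6)·(7x + 1) = 3x^2 + 6. This has degree ≥ 2, so divide by f(x) over F_11: 3x^2 + 6 = (3)·(x^2 + 9x + 5) + (6x + 2). Hence a·b ≡ 6x + 2 (mod f). (F_11[x]/(f) is a field with 11^2 = 121 elements since f is irreducible of degree 2.)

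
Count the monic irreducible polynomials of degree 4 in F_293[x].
There are 1842491238 monic irreducible polynomials of degree 4 over F_293

Each element of F_{293^4} that lies in no proper subfield is a root of exactly one monic irreducible of degree 4 over F_293, and each such polynomial has 4 distinct roots in F_{293^4}. By Möbius inversion the count is N_293(4) = (1/4) Σ_{d|4} μ(4/d) · 293^d = (1/4)(μ(4)·293^1 + μ(2)·293^2 + μ(1)·293^4) = 7369964952/4 = 1842491238.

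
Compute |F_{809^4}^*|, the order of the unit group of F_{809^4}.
|F_{809^4}^*| = 428345379360

F_{809^4} has 809^4 = 428345379361 elements; its multiplicative group consists of all nonzero elements, so |F_{809^4}^*| = 428345379361 - 1 = 428345379360. (It is cyclic since any finite subgroup of the multiplicative group of a field is cyclic.)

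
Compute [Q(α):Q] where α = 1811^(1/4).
[Q(α):Q] = 4

α is a root of x^4 - 1811. By Eisenstein's criterion at the prime p = 1811 (which divides the constant term 1811 but p^2 = 3279721 does not, since 1811 is squarefree), x^4 - 1811 is irreducible over Q. Hence [Q(α):Q] = 4.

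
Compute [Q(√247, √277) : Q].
[Q(√247, √277) : Q] = 4

[Q(√247):Q] = 2 (min poly x^2 - 247, irreducible since 247 is squarefree > 1). For the top step, suppose √277 ∈ Q(√247), say √277 = c + d√247 with c, d ∈ Q. Squaring: 277 = c^2 + 247d^2 + 2cd√247. Since √247 ∉ Q this forces 2cd = 0. If d = 0 then √277 = c ∈ Q, contradicting 277 squarefree > 1. If c = 0 then 277 = 247d^2, so 247·277 = (247d)^2 is a perfect square in Q — but 247·277 = 68419 is not a perfect square (since 247 and 277 are distinct squarefree integers). Contradiction. Hence √277 ∉ Q(√247), so x^2 - 277 stays irreducible over Q(√247) and [Q(√247, √277) : Q(√247)] = 2. By the tower law, [Q(√247, √277) : Q] = 2 · 2 = 4.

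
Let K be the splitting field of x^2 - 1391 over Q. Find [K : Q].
[K : Q] = 2

f(x) = x^2 - 1391 factors as (x - √1391)(x + √1391). The splitting field is K = Q(√1391). Since 1391 is squarefree and > 1, it is not a perfect square, so x^2 - 1391 is irreducible over Q and [Q(√1391) : Q] = 2. Hence [K : Q] = 2.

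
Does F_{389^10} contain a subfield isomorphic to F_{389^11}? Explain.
No: F_{389^11} is not a subfield of F_{389^10}

F_{p^m} embeds in F_{p^n} iff m | n. Here 11 ∤ 10 (since 10 = 0·11 + 10 with remainder 10 ≠ 0), so F_{389^11} is not a subfield of F_{389^10}. Equivalently: if it were, the tower law would give 11 = [F_{389^11}:F_389] dividing [F_{389^10}:F_389] = 10, contradiction.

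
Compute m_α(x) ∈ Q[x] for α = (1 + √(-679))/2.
m_α(x) = x^2 - x + 170

From 2α - 1 = √(-679), squaring gives (2α - 1)^2 = -679, i.e. 4α^2 - 4α + 1 = -679, so α^2 - α + (1 + 679)/4 = 0. Since -679 ≡ 1 (mod 4), (1 + 679)/4 = 170 ∈ Z. The polynomial x^2 - x + 170 has discriminant 1 - 4·(170) = -679, which is not a perfect square in Q (d = -679 is squarefree and ≠ 1), so x^2 - x + 170 is irreducible over Q. It is the minimal polynomial of α.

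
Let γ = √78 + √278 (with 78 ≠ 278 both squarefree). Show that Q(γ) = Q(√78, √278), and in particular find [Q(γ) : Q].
[Q(γ) : Q] = 4 (equivalently, Q(γ) = Q(√78, √278))

Obviously Q(γ) ⊆ Q(√78, √278), and [Q(√78, √278):Q] = 4 (since 78, 278 are distinct squarefree integers > 1 with 21684 not a perfect square). To show equality we compute the minimal polynomial of γ. From γ = √78 + √278: γ^2 = 78 + 2√(21684) + 278 = 356 + 2√(21684), so γ^2 - 356 = 2√(21684); squaring, (γ^2 - 356)^2 = 4·21684, i.e. γ^4 - 712γ^2 + 126736 - 86736 = 0, i.e. γ^4 - 712γ^2 + 40000 = 0. So γ is a root of x^4 - 712x^2 + 40000. This polynomial is irreducible over Q: it has no rational root (each ±√78 ± √278 is irrational), and any factorization into two quadratics over Q would force √(21684) ∈ Q (pairing opposite roots) or √78, √278 ∈ Q (other pairings), all impossible. Hence [Q(γ):Q] = 4 = [Q(√78, √278):Q], so Q(γ) = Q(√78, √278).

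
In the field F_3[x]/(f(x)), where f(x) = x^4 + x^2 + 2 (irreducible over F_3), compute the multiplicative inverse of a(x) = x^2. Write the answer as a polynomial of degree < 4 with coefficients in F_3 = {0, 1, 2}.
a(x)^(-1) ≡ x^2 + 1 (mod f(x))

Since f is irreducible over F_3, F_3[x]/(f) is a field and a(x) ≠ 0 has an inverse. Apply the extended Euclidean algorithm to f(x) and a(x) in F_3[x]: f(x) = (x^2 + 1)·a(x) + (2). The last nonzero remainder is the constant 2 = gcd(f, a) in F_3. Back-substituting through the division chain expresses 2 = s(x)·a(x) + t(x)·f(x) with s(x) ≡ 2x^2 + 2 (mod f), so (2x^2 + 2)·a(x) ≡ 2 (mod f). Multiplying by 2^(-1) ≡ 2 in F_3 gives a(x)^(-1) ≡ 2·(2x^2 + 2) ≡ x^2 + 1 (mod f). Check: (x^2)·(x^2 + 1) = x^4 + x^2 ≡ 1 (mod x^4 + x^2 + 2).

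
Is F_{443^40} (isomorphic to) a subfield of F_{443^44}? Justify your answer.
No: F_{443^40} is not a subfield of F_{443^44}

F_{p^m} embeds in F_{p^n} iff m | n. Here 40 ∤ 44 (since 44 = 1·40 + 4 with remainder 4 ≠ 0), so F_{443^40} is not a subfield of F_{443^44}. Equivalently: if it were, the tower law would give 40 = [F_{443^40}:F_443] dividing [F_{443^44}:F_443] = 44, contradiction.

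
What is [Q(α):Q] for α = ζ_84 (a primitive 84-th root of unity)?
[Q(α):Q] = 24

The minimal polynomial of ζ_84 over Q is the 84-th cyclotomic polynomial Φ_84(x), which is irreducible over Q and has degree φ(84) = 24. Hence [Q(α):Q] = φ(84) = 24.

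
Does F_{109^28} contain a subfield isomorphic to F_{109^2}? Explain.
Yes: F_{109^2} is a subfield of F_{109^28}

F_{p^m} embeds in F_{p^n} iff m | n (since F_{p^n} is the splitting field of x^(p^n) - x, and F_{p^m} ⊂ F_{p^n} forces p^n to be a power of p^m, i.e. m | n; conversely if m | n then every root of x^(p^m) - x is a root of x^(p^n) - x). Here 2 | 28 (since 28 = 14·2), so F_{109^2} is a subfield of F_{109^28}, and [F_{109^28} : F_{109^2}] = 28/2 = 14.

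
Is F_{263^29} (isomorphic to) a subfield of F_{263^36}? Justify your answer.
No: F_{263^29} is not a subfield of F_{263^36}

F_{p^m} embeds in F_{p^n} iff m | n. Here 29 ∤ 36 (since 36 = 1·29 + 7 with remainder 7 ≠ 0), so F_{263^29} is not a subfield of F_{263^36}. Equivalently: if it were, the tower law would give 29 = [F_{263^29}:F_263] dividing [F_{263^36}:F_263] = 36, contradiction.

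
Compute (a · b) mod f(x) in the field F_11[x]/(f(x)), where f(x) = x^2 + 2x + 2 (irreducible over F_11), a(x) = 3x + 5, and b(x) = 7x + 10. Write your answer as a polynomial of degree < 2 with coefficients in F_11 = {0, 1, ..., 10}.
a · b ≡ x + 8 (mod f(x))

Multiply in F_11[x]: a(x)·b(x) = (3x + 5)·(7x + 10) = 10x^2 + 10x + 6. This has degree ≥ 2, so divide by f(x) over F_11: 10x^2 + 10x + 6 = (10)·(x^2 + 2x + 2) + (x + 8). Hence a·b ≡ x + 8 (mod f). (F_11[x]/(f) is a field with 11^2 = 121 elements since f is irreducible of degree 2.)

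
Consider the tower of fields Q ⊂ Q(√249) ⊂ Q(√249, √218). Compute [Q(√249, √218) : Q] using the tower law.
[Q(√249, √218) : Q] = 4

[Q(√249):Q] = 2 (min poly x^2 - 249, irreducible since 249 is squarefree > 1). For the top step, suppose √218 ∈ Q(√249), say √218 = c + d√249 with c, d ∈ Q. Squaring: 218 = c^2 + 249d^2 + 2cd√249. Since √249 ∉ Q this forces 2cd = 0. If d = 0 then √218 = c ∈ Q, contradicting 218 squarefree > 1. If c = 0 then 218 = 249d^2, so 249·218 = (249d)^2 is a perfect square in Q — but 249·218 = 54282 is not a perfect square (since 249 and 218 are distinct squarefree integers). Contradiction. Hence √218 ∉ Q(√249), so x^2 - 218 stays irreducible over Q(√249) and [Q(√249, √218) : Q(√249)] = 2. By the tower law, [Q(√249, √218) : Q] = 2 · 2 = 4.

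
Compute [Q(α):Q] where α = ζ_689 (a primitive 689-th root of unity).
[Q(α):Q] = 624

The minimal polynomial of ζ_689 over Q is the 689-th cyclotomic polynomial Φ_689(x), which is irreducible over Q and has degree φ(689) = 624. Hence [Q(α):Q] = φ(689) = 624.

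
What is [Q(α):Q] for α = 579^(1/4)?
[Q(α):Q] = 4

α is a root of x^4 - 579. By Eisenstein's criterion at the prime p = 3 (which divides the constant term 579 but p^2 = 9 does not, since 579 is squarefree), x^4 - 579 is irreducible over Q. Hence [Q(α):Q] = 4.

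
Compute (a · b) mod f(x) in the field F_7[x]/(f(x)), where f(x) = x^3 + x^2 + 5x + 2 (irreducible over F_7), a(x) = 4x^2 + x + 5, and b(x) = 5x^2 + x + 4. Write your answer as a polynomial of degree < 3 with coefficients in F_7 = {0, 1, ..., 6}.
a · b ≡ 2x^2 + 3x (mod f(x))

Multiply in F_7[x]: a(x)·b(x) = (4x^2 + x + 5)·(5x^2 + x + 4) = 6x^4 + 2x^3 + 2x + 6. This has degree ≥ 3, so divide by f(x) over F_7: 6x^4 + 2x^3 + 2x + 6 = (6x + 3)·(x^3 + x^2 + 5x + 2) + (2x^2 + 3x). Hence a·b ≡ 2x^2 + 3x (mod f). (F_7[x]/(f) is a field with 7^3 = 343 elements since f is irreducible of degree 3.)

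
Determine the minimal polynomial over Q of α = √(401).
m_α(x) = x^2 - 401

α satisfies α^2 - 401 = 0, so x^2 - 401 annihilates α. Since d = 401 is squarefree and ≠ 1, it is not a perfect square in Q, so x^2 - 401 has no rational root and is therefore irreducible over Q (a degree-2 polynomial over a field is irreducible iff it has no root). Hence m_α(x) = x^2 - 401.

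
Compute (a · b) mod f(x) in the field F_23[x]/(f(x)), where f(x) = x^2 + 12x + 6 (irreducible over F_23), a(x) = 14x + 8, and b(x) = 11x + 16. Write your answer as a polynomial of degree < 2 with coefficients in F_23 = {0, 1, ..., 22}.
a · b ≡ 5x + 9 (mod f(x))

Multiply in F_23[x]: a(x)·b(x) = (14x + 8)·(11x + 16) = 16x^2 + 13x + 13. This has degree ≥ 2, so divide by f(x) over F_23: 16x^2 + 13x + 13 = (16)·(x^2 + 12x + 6) + (5x + 9). Hence a·b ≡ 5x + 9 (mod f). (F_23[x]/(f) is a field with 23^2 = 529 elements since f is irreducible of degree 2.)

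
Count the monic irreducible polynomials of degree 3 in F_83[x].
There are 190568 monic irreducible polynomials of degree 3 over F_83

Each element of F_{83^3} that lies in no proper subfield is a root of exactly one monic irreducible of degree 3 over F_83, and each such polynomial has 3 distinct roots in F_{83^3}. By Möbius inversion the count is N_83(3) = (1/3) Σ_{d|3} μ(3/d) · 83^d = (1/3)(μ(3)·83^1 + μ(1)·83^3) = 571704/3 = 190568.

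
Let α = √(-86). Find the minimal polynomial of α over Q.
m_α(x) = x^2 + 86

α satisfies α^2 + 86 = 0, so x^2 + 86 annihilates α. Since d = -86 is squarefree and ≠ 1, it is not a perfect square in Q, so x^2 + 86 has no rational root and is therefore irreducible over Q (a degree-2 polynomial over a field is irreducible iff it has no root). Hence m_α(x) = x^2 + 86.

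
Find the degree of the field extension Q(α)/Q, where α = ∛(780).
[Q(α):Q] = 3

The minimal polynomial of α is x^3 - 780, irreducible over Q since 780 is not a perfect cube (so x^3 - 780 has no rational root). Hence [Q(α):Q] = deg(m_α) = 3.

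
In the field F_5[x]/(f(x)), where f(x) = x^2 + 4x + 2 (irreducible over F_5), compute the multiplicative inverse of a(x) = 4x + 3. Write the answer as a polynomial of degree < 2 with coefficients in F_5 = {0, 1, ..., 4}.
a(x)^(-1) ≡ 2x + 4 (mod f(x))

Since f is irreducible over F_5, F_5[x]/(f) is a field and a(x) ≠ 0 has an inverse. Apply the extended Euclidean algorithm to f(x) and a(x) in F_5[x]: f(x) = (4x + 3)·a(x) + (3). The last nonzero remainder is the constant 3 = gcd(f, a) in F_5. Back-substituting through the division chain expresses 3 = s(x)·a(x) + t(x)·f(x) with s(x) ≡ x + 2 (mod f), so (x + 2)·a(x) ≡ 3 (mod f). Multiplying by 3^(-1) ≡ 2 in F_5 gives a(x)^(-1) ≡ 2·(x + 2) ≡ 2x + 4 (mod f). Check: (4x + 3)·(2x + 4) = 3x^2 + 2x + 2 ≡ 1 (mod x^2 + 4x + 2).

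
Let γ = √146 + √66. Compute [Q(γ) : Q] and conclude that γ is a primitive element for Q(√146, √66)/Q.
[Q(γ) : Q] = 4 (equivalently, Q(γ) = Q(√146, √66))

Obviously Q(γ) ⊆ Q(√146, √66), and [Q(√146, √66):Q] = 4 (since 146, 66 are distinct squarefree integers > 1 with 9636 not a perfect square). To show equality we compute the minimal polynomial of γ. From γ = √146 + √66: γ^2 = 146 + 2√(9636) + 66 = 212 + 2√(9636), so γ^2 - 212 = 2√(9636); squaring, (γ^2 - 212)^2 = 4·9636, i.e. γ^4 - 424γ^2 + 44944 - 38544 = 0, i.e. γ^4 - 424γ^2 + 6400 = 0. So γ is a root of x^4 - 424x^2 + 6400. This polynomial is irreducible over Q: it has no rational root (each ±√146 ± √66 is irrational), and any factorization into two quadratics over Q would force √(9636) ∈ Q (pairing opposite roots) or √146, √66 ∈ Q (other pairings), all impossible. Hence [Q(γ):Q] = 4 = [Q(√146, √66):Q], so Q(γ) = Q(√146, √66).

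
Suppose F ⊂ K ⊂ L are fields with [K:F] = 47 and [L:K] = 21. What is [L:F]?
[L:F] = 987

The tower law says that for any tower of field extensions F ⊂ K ⊂ L with finite degrees, [L:F] = [L:K] · [K:F]. Here this gives [L:F] = 21 · 47 = 987.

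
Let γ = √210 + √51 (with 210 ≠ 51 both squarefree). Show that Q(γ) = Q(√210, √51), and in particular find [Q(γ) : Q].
[Q(γ) : Q] = 4 (equivalently, Q(γ) = Q(√210, √51))

Obviously Q(γ) ⊆ Q(√210, √51), and [Q(√210, √51):Q] = 4 (since 210, 51 are distinct squarefree integers > 1 with 10710 not a perfect square). To show equality we compute the minimal polynomial of γ. From γ = √210 + √51: γ^2 = 210 + 2√(10710) + 51 = 261 + 2√(10710), so γ^2 - 261 = 2√(10710); squaring, (γ^2 - 261)^2 = 4·10710, i.e. γ^4 - 522γ^2 + 68121 - 42840 = 0, i.e. γ^4 - 522γ^2 + 25281 = 0. So γ is a root of x^4 - 522x^2 + 25281. This polynomial is irreducible over Q: it has no rational root (each ±√210 ± √51 is irrational), and any factorization into two quadratics over Q would force √(10710) ∈ Q (pairing opposite roots) or √210, √51 ∈ Q (other pairings), all impossible. Hence [Q(γ):Q] = 4 = [Q(√210, √51):Q], so Q(γ) = Q(√210, √51).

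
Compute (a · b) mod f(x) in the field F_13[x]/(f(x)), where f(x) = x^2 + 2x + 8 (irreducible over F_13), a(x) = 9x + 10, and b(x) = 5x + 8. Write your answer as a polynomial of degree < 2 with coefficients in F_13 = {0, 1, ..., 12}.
a · b ≡ 6x + 6 (mod f(x))

Multiply in F_13[x]: a(x)·b(x) = (9x + 10)·(5x + 8) = 6x^2 + 5x + 2. This has degree ≥ 2, so divide by f(x) over F_13: 6x^2 + 5x + 2 = (6)·(x^2 + 2x + 8) + (6x + 6). Hence a·b ≡ 6x + 6 (mod f). (F_13[x]/(f) is a field with 13^2 = 169 elements since f is irreducible of degree 2.)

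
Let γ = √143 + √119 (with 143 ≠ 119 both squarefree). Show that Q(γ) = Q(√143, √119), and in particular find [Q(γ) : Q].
[Q(γ) : Q] = 4 (equivalently, Q(γ) = Q(√143, √119))

Obviously Q(γ) ⊆ Q(√143, √119), and [Q(√143, √119):Q] = 4 (since 143, 119 are distinct squarefree integers > 1 with 17017 not a perfect square). To show equality we compute the minimal polynomial of γ. From γ = √143 + √119: γ^2 = 143 + 2√(17017) + 119 = 262 + 2√(17017), so γ^2 - 262 = 2√(17017); squaring, (γ^2 - 262)^2 = 4·17017, i.e. γ^4 - 524γ^2 + 68644 - 68068 = 0, i.e. γ^4 - 524γ^2 + 576 = 0. So γ is a root of x^4 - 524x^2 + 576. This polynomial is irreducible over Q: it has no rational root (each ±√143 ± √119 is irrational), and any factorization into two quadratics over Q would force √(17017) ∈ Q (pairing opposite roots) or √143, √119 ∈ Q (other pairings), all impossible. Hence [Q(γ):Q] = 4 = [Q(√143, √119):Q], so Q(γ) = Q(√143, √119).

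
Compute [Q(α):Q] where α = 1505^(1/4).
[Q(α):Q] = 4

α is a root of x^4 - 1505. By Eisenstein's criterion at the prime p = 5 (which divides the constant term 1505 but p^2 = 25 does not, since 1505 is squarefree), x^4 - 1505 is irreducible over Q. Hence [Q(α):Q] = 4.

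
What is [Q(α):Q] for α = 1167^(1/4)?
[Q(α):Q] = 4

α is a root of x^4 - 1167. By Eisenstein's criterion at the prime p = 3 (which divides the constant term 1167 but p^2 = 9 does not, since 1167 is squarefree), x^4 - 1167 is irreducible over Q. Hence [Q(α):Q] = 4.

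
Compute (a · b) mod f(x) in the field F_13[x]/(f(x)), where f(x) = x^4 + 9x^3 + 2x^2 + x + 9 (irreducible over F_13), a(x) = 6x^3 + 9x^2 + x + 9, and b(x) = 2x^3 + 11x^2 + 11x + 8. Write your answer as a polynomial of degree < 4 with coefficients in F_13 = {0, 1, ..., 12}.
a · b ≡ 10x^3 + 4x^2 + 3x (mod f(x))

Multiply in F_13[x]: a(x)·b(x) = (6x^3 + 9x^2 + x + 9)·(2x^3 + 11x^2 + 11x + 8) = 12x^6 + 6x^5 + 11x^4 + 7x^3 + 3x + 7. This has degree ≥ 4, so divide by f(x) over F_13: 12x^6 + 6x^5 + 11x^4 + 7x^3 + 3x + 7 = (12x^2 + 2x + 8)·(x^4 + 9x^3 + 2x^2 + x + 9) + (10x^3 + 4x^2 + 3x). Hence a·b ≡ 10x^3 + 4x^2 + 3x (mod f). (F_13[x]/(f) is a field with 13^4 = 28561 elements since f is irreducible of degree 4.)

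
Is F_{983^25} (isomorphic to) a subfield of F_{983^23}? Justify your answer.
No: F_{983^25} is not a subfield of F_{983^23}

F_{p^m} embeds in F_{p^n} iff m | n. Here 25 ∤ 23 (since 23 = 0·25 + 23 with remainder 23 ≠ 0), so F_{983^25} is not a subfield of F_{983^23}. Equivalently: if it were, the tower law would give 25 = [F_{983^25}:F_983] dividing [F_{983^23}:F_983] = 23, contradiction.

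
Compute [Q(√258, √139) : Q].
[Q(√258, √139) : Q] = 4

[Q(√258):Q] = 2 (min poly x^2 - 258, irreducible since 258 is squarefree > 1). For the top step, suppose √139 ∈ Q(√258), say √139 = c + d√258 with c, d ∈ Q. Squaring: 139 = c^2 + 258d^2 + 2cd√258. Since √258 ∉ Q this forces 2cd = 0. If d = 0 then √139 = c ∈ Q, contradicting 139 squarefree > 1. If c = 0 then 139 = 258d^2, so 258·139 = (258d)^2 is a perfect square in Q — but 258·139 = 35862 is not a perfect square (since 258 and 139 are distinct squarefree integers). Contradiction. Hence √139 ∉ Q(√258), so x^2 - 139 stays irreducible over Q(√258) and [Q(√258, √139) : Q(√258)] = 2. By the tower law, [Q(√258, √139) : Q] = 2 · 2 = 4.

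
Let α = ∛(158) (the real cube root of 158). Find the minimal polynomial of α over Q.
m_α(x) = x^3 - 158

α satisfies α^3 = 158, so x^3 - 158 annihilates α. By the rational root test, a rational root p/q (in lowest terms) of x^3 - 158 would satisfy p^3 = 158 q^3, forcing q = 1 and p^3 = 158; but 158 is not a perfect cube, contradiction. A monic cubic over Q with no rational root is irreducible (any nontrivial factorization would include a linear factor). Hence x^3 - 158 is the minimal polynomial of α, and in particular [Q(α):Q] = 3.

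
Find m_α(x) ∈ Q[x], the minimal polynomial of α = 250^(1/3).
m_α(x) = x^3 - 250

α satisfies α^3 = 250, so x^3 - 250 annihilates α. By the rational root test, a rational root p/q (in lowest terms) of x^3 - 250 would satisfy p^3 = 250 q^3, forcing q = 1 and p^3 = 250; but 250 is not a perfect cube, contradiction. A monic cubic over Q with no rational root is irreducible (any nontrivial factorization would include a linear factor). Hence x^3 - 250 is the minimal polynomial of α, and in particular [Q(α):Q] = 3.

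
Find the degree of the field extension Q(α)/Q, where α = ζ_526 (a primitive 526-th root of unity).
[Q(α):Q] = 262

The minimal polynomial of ζ_526 over Q is the 526-th cyclotomic polynomial Φ_526(x), which is irreducible over Q and has degree φ(526) = 262. Hence [Q(α):Q] = φ(526) = 262.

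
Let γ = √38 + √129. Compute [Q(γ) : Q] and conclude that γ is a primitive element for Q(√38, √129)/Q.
[Q(γ) : Q] = 4 (equivalently, Q(γ) = Q(√38, √129))

Obviously Q(γ) ⊆ Q(√38, √129), and [Q(√38, √129):Q] = 4 (since 38, 129 are distinct squarefree integers > 1 with 4902 not a perfect square). To show equality we compute the minimal polynomial of γ. From γ = √38 + √129: γ^2 = 38 + 2√(4902) + 129 = 167 + 2√(4902), so γ^2 - 167 = 2√(4902); squaring, (γ^2 - 167)^2 = 4·4902, i.e. γ^4 - 334γ^2 + 27889 - 19608 = 0, i.e. γ^4 - 334γ^2 + 8281 = 0. So γ is a root of x^4 - 334x^2 + 8281. This polynomial is irreducible over Q: it has no rational root (each ±√38 ± √129 is irrational), and any factorization into two quadratics over Q would force √(4902) ∈ Q (pairing opposite roots) or √38, √129 ∈ Q (other pairings), all impossible. Hence [Q(γ):Q] = 4 = [Q(√38, √129):Q], so Q(γ) = Q(√38, √129).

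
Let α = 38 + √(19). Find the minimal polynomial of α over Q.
m_α(x) = x^2 - 76x + 1425

From α - 38 = √(19), squaring gives (α - 38)^2 = 19, i.e. α^2 - 76α + 1444 = 19, so α^2 - 76α + 1425 = 0. The discriminant of x^2 - 76x + 1425 is (-76)^2 - 4·(1425) = 5776 - 5700 = 76, and 4·(19) is not a perfect square in Q since 19 is squarefree and ≠ 1. Hence x^2 - 76x + 1425 is irreducible over Q and is the minimal polynomial of α.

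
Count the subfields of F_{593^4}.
F_{593^4} has 3 subfields

The subfields of F_{p^n} are exactly the fields F_{p^d} for d | n (each is the fixed field of the unique index-d subgroup of Gal(F_{p^n}/F_p) ≅ Z/nZ). The divisors of n = 4 are {1, 2, 4}, giving 3 subfields: F_{593^1}, F_{593^2}, F_{593^4}.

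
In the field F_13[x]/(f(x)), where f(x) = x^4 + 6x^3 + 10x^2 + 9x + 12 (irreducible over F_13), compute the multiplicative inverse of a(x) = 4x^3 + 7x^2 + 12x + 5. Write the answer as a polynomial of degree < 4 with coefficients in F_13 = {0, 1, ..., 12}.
a(x)^(-1) ≡ 2x^3 + 8x + 11 (mod f(x))

Since f is irreducible over F_13, F_13[x]/(f) is a field and a(x) ≠ 0 has an inverse. Apply the extended Euclidean algorithm to f(x) and a(x) in F_13[x]: f(x) = (10x + 10)·a(x) + (2x^2 + 8x + 1);  a(x) = (2x + 2)·(2x^2 + 8x + 1) + (7x + 3);  (2x^2 + 8x + 1) = (4x + 5)·(7x + 3) + (12). The last nonzero remainder is the constant 12 = gcd(f, a) in F_13. Back-substituting through the division chain expresses 12 = s(x)·a(x) + t(x)·f(x) with s(x) ≡ 11x^3 + 5x + 2 (mod f), so (11x^3 + 5x + 2)·a(x) ≡ 12 (mod f). Multiplying by 12^(-1) ≡ 12 in F_13 gives a(x)^(-1) ≡ 12·(11x^3 + 5x + 2) ≡ 2x^3 + 8x + 11 (mod f). Check: (4x^3 + 7x^2 + 12x + 5)·(2x^3 + 8x + 11) = 8x^6 + x^5 + 4x^4 + 6x^3 + 4x^2 + 3x + 3 ≡ 1 (mod x^4 + 6x^3 + 10x^2 + 9x + 12).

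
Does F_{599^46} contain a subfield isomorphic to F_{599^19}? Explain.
No: F_{599^19} is not a subfield of F_{599^46}

F_{p^m} embeds in F_{p^n} iff m | n. Here 19 ∤ 46 (since 46 = 2·19 + 8 with remainder 8 ≠ 0), so F_{599^19} is not a subfield of F_{599^46}. Equivalently: if it were, the tower law would give 19 = [F_{599^19}:F_599] dividing [F_{599^46}:F_599] = 46, contradiction.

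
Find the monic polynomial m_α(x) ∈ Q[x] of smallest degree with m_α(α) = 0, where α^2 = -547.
m_α(x) = x^2 + 547

α satisfies α^2 + 547 = 0, so x^2 + 547 annihilates α. Since d = -547 is squarefree and ≠ 1, it is not a perfect square in Q, so x^2 + 547 has no rational root and is therefore irreducible over Q (a degree-2 polynomial over a field is irreducible iff it has no root). Hence m_α(x) = x^2 + 547.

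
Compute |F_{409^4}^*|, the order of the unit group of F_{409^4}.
|F_{409^4}^*| = 27982932960

F_{409^4} has 409^4 = 27982932961 elements; its multiplicative group consists of all nonzero elements, so |F_{409^4}^*| = 27982932961 - 1 = 27982932960. (It is cyclic since any finite subgroup of the multiplicative group of a field is cyclic.)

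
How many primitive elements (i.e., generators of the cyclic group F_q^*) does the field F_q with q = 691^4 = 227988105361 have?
There are φ(227988105360) = 57471270912 primitive elements

F_q^* is cyclic of order q - 1 = 227988105360. A cyclic group of order m has exactly φ(m) generators. Here m = 227988105360 = 2^4 · 3 · 5 · 23 · 173 · 193 · 1237, so the number of primitive elements is φ(227988105360) = 57471270912.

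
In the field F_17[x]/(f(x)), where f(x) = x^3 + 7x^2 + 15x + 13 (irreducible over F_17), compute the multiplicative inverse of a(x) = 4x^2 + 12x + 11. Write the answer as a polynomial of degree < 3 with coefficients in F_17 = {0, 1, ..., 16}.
a(x)^(-1) ≡ 4x^2 + 13x + 6 (mod f(x))

Since f is irreducible over F_17, F_17[x]/(f) is a field and a(x) ≠ 0 has an inverse. Apply the extended Euclidean algorithm to f(x) and a(x) in F_17[x]: f(x) = (13x + 1)·a(x) + (13x + 2);  a(x) = (16x + 5)·(13x + 2) + (1). The last nonzero remainder is the constant 1 = gcd(f, a) in F_17. Back-substituting through the division chain expresses 1 = s(x)·a(x) + t(x)·f(x) with s(x) ≡ 4x^2 + 13x + 6 (mod f), so a(x)^(-1) ≡ s(x) = 4x^2 + 13x + 6 (mod f). Check: (4x^2 + 12x + 11)·(4x^2 + 13x + 6) = 16x^4 + 15x^3 + 3x^2 + 11x + 15 ≡ 1 (mod x^3 + 7x^2 + 15x + 13).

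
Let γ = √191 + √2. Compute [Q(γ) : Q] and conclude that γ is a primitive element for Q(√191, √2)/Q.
[Q(γ) : Q] = 4 (equivalently, Q(γ) = Q(√191, √2))

Obviously Q(γ) ⊆ Q(√191, √2), and [Q(√191, √2):Q] = 4 (since 191, 2 are distinct squarefree integers > 1 with 382 not a perfect square). To show equality we compute the minimal polynomial of γ. From γ = √191 + √2: γ^2 = 191 + 2√(382) + 2 = 193 + 2√(382), so γ^2 - 193 = 2√(382); squaring, (γ^2 - 193)^2 = 4·382, i.e. γ^4 - 386γ^2 + 37249 - 1528 = 0, i.e. γ^4 - 386γ^2 + 35721 = 0. So γ is a root of x^4 - 386x^2 + 35721. This polynomial is irreducible over Q: it has no rational root (each ±√191 ± √2 is irrational), and any factorization into two quadratics over Q would force √(382) ∈ Q (pairing opposite roots) or √191, √2 ∈ Q (other pairings), all impossible. Hence [Q(γ):Q] = 4 = [Q(√191, √2):Q], so Q(γ) = Q(√191, √2).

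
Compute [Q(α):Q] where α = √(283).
[Q(α):Q] = 2

[Q(α):Q] equals the degree of the minimal polynomial of α. Here α^2 = 283 and x^2 - 283 is irreducible (d = 283 is squarefree, ≠ 1, hence not a square), so deg(m_α) = 2. Thus [Q(α):Q] = 2.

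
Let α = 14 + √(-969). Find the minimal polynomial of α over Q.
m_α(x) = x^2 - 28x + 1165

From α - 14 = √(-969), squaring gives (α - 14)^2 = -969, i.e. α^2 - 28α + 196 = -969, so α^2 - 28α + 1165 = 0. The discriminant of x^2 - 28x + 1165 is (-28)^2 - 4·(1165) = 784 - 4660 = -3876, and 4·(-969) is not a perfect square in Q since -969 is squarefree and ≠ 1. Hence x^2 - 28x + 1165 is irreducible over Q and is the minimal polynomial of α.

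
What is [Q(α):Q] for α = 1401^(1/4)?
[Q(α):Q] = 4

α is a root of x^4 - 1401. By Eisenstein's criterion at the prime p = 3 (which divides the constant term 1401 but p^2 = 9 does not, since 1401 is squarefree), x^4 - 1401 is irreducible over Q. Hence [Q(α):Q] = 4.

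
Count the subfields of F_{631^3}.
F_{631^3} has 2 subfields

The subfields of F_{p^n} are exactly the fields F_{p^d} for d | n (each is the fixed field of the unique index-d subgroup of Gal(F_{p^n}/F_p) ≅ Z/nZ). The divisors of n = 3 are {1, 3}, giving 2 subfields: F_{631^1}, F_{631^3}.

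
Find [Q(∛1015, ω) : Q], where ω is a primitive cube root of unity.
[Q(∛1015, ω) : Q] = 6

[Q(∛1015):Q] = 3 (min poly x^3 - 1015, irreducible since 1015 is not a perfect cube). [Q(ω):Q] = 2 (min poly x^2 + x + 1). Since Q(∛1015) ⊂ R and ω ∉ R, we have ω ∉ Q(∛1015), so x^2 + x + 1 remains irreducible over Q(∛1015) and [Q(∛1015, ω) : Q(∛1015)] = 2. By the tower law, [Q(∛1015, ω) : Q] = 3 · 2 = 6. (In fact Q(∛1015, ω) is the splitting field of x^3 - 1015 over Q.)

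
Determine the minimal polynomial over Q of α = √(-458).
m_α(x) = x^2 + 458

α satisfies α^2 + 458 = 0, so x^2 + 458 annihilates α. Since d = -458 is squarefree and ≠ 1, it is not a perfect square in Q, so x^2 + 458 has no rational root and is therefore irreducible over Q (a degree-2 polynomial over a field is irreducible iff it has no root). Hence m_α(x) = x^2 + 458.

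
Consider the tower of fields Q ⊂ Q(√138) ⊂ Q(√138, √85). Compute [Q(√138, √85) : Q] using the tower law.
[Q(√138, √85) : Q] = 4

[Q(√138):Q] = 2 (min poly x^2 - 138, irreducible since 138 is squarefree > 1). For the top step, suppose √85 ∈ Q(√138), say √85 = c + d√138 with c, d ∈ Q. Squaring: 85 = c^2 + 138d^2 + 2cd√138. Since √138 ∉ Q this forces 2cd = 0. If d = 0 then √85 = c ∈ Q, contradicting 85 squarefree > 1. If c = 0 then 85 = 138d^2, so 138·85 = (138d)^2 is a perfect square in Q — but 138·85 = 11730 is not a perfect square (since 138 and 85 are distinct squarefree integers). Contradiction. Hence √85 ∉ Q(√138), so x^2 - 85 stays irreducible over Q(√138) and [Q(√138, √85) : Q(√138)] = 2. By the tower law, [Q(√138, √85) : Q] = 2 · 2 = 4.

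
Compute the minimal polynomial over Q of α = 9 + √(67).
m_α(x) = x^2 - 18x + 14

From α - 9 = √(67), squaring gives (α - 9)^2 = 67, i.e. α^2 - 18α + 81 = 67, so α^2 - 18α + 14 = 0. The discriminant of x^2 - 18x + 14 is (-18)^2 - 4·(14) = 324 - 56 = 268, and 4·(67) is not a perfect square in Q since 67 is squarefree and ≠ 1. Hence x^2 - 18x + 14 is irreducible over Q and is the minimal polynomial of α.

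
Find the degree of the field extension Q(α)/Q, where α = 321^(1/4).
[Q(α):Q] = 4

α is a root of x^4 - 321. By Eisenstein's criterion at the prime p = 3 (which divides the constant term 321 but p^2 = 9 does not, since 321 is squarefree), x^4 - 321 is irreducible over Q. Hence [Q(α):Q] = 4.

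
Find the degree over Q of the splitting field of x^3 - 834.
[K : Q] = 6

The roots of x^3 - 834 are ∛834, ω∛834, ω^2∛834 where ω = e^(2πi/3) is a primitive cube root of unity, so K = Q(∛834, ω). Now [Q(∛834):Q] = 3 (since 834 is not a perfect cube, x^3 - 834 is irreducible) and [Q(ω):Q] = 2. Both 2 and 3 divide [K:Q], and [K:Q] ≤ 3·2 = 6, so [K:Q] = 6. (Equivalently: Q(∛834) ⊂ R but ω ∉ R, so [K : Q(∛834)] = 2.)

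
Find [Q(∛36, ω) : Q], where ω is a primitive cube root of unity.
[Q(∛36, ω) : Q] = 6

[Q(∛36):Q] = 3 (min poly x^3 - 36, irreducible since 36 is not a perfect cube). [Q(ω):Q] = 2 (min poly x^2 + x + 1). Since Q(∛36) ⊂ R and ω ∉ R, we have ω ∉ Q(∛36), so x^2 + x + 1 remains irreducible over Q(∛36) and [Q(∛36, ω) : Q(∛36)] = 2. By the tower law, [Q(∛36, ω) : Q] = 3 · 2 = 6. (In fact Q(∛36, ω) is the splitting field of x^3 - 36 over Q.)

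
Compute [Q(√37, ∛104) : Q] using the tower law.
[Q(√37, ∛104) : Q] = 6

Let L = Q(√37, ∛104). Since Q(√37) ⊂ L and [Q(√37):Q] = 2, the tower law gives 2 | [L:Q]. Likewise Q(∛104) ⊂ L with [Q(∛104):Q] = 3 (because 104 is not a perfect cube), so 3 | [L:Q]. As gcd(2,3) = 1, [L:Q] is divisible by 6. Conversely L is generated over Q by √37 and ∛104, so [L:Q] ≤ 2·3 = 6. Therefore [Q(√37, ∛104) : Q] = 6.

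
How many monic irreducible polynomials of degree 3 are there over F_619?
There are 79058680 monic irreducible polynomials of degree 3 over F_619

Each element of F_{619^3} that lies in no proper subfield is a root of exactly one monic irreducible of degree 3 over F_619, and each such polynomial has 3 distinct roots in F_{619^3}. By Möbius inversion the count is N_619(3) = (1/3) Σ_{d|3} μ(3/d) · 619^d = (1/3)(μ(3)·619^1 + μ(1)·619^3) = 237176040/3 = 79058680.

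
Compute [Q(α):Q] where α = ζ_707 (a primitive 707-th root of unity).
[Q(α):Q] = 600

The minimal polynomial of ζ_707 over Q is the 707-th cyclotomic polynomial Φ_707(x), which is irreducible over Q and has degree φ(707) = 600. Hence [Q(α):Q] = φ(707) = 600.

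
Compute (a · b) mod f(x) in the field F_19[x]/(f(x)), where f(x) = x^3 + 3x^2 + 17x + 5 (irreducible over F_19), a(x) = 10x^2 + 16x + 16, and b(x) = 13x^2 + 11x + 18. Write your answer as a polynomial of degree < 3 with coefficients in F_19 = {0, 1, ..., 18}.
a · b ≡ 14x^2 + 12x + 2 (mod f(x))

Multiply in F_19[x]: a(x)·b(x) = (10x^2 + 16x + 16)·(13x^2 + 11x + 18) = 16x^4 + 14x^3 + 13x^2 + 8x + 3. This has degree ≥ 3, so divide by f(x) over F_19: 16x^4 + 14x^3 + 13x^2 + 8x + 3 = (16x + 4)·(x^3 + 3x^2 + 17x + 5) + (14x^2 + 12x + 2). Hence a·b ≡ 14x^2 + 12x + 2 (mod f). (F_19[x]/(f) is a field with 19^3 = 6859 elements since f is irreducible of degree 3.)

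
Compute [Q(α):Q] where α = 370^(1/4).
[Q(α):Q] = 4

α is a root of x^4 - 370. By Eisenstein's criterion at the prime p = 2 (which divides the constant term 370 but p^2 = 4 does not, since 370 is squarefree), x^4 - 370 is irreducible over Q. Hence [Q(α):Q] = 4.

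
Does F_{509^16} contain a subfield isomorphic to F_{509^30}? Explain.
No: F_{509^30} is not a subfield of F_{509^16}

F_{p^m} embeds in F_{p^n} iff m | n. Here 30 ∤ 16 (since 16 = 0·30 + 16 with remainder 16 ≠ 0), so F_{509^30} is not a subfield of F_{509^16}. Equivalently: if it were, the tower law would give 30 = [F_{509^30}:F_509] dividing [F_{509^16}:F_509] = 16, contradiction.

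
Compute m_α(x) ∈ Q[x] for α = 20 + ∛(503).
m_α(x) = x^3 - 60x^2 + 1200x - 8503

Set β = α - 20 = ∛(503), so β^3 = 503. Then (α - 20)^3 - 503 = 0, i.e. α is a root of g(x) = (x - 20)^3 - 503 = x^3 - 60x^2 + 1200x - 8503. Since g(x) = h(x - 20) where h(x) = x^3 - 503, and h is irreducible over Q (because 503 is not a perfect cube, so h has no rational root, and a monic cubic with no rational root is irreducible), g is also irreducible (irreducibility is preserved under the substitution x → x - 20). Hence m_α(x) = x^3 - 60x^2 + 1200x - 8503.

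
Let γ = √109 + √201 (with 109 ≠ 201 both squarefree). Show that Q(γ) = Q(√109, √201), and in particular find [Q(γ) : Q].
[Q(γ) : Q] = 4 (equivalently, Q(γ) = Q(√109, √201))

Obviously Q(γ) ⊆ Q(√109, √201), and [Q(√109, √201):Q] = 4 (since 109, 201 are distinct squarefree integers > 1 with 21909 not a perfect square). To show equality we compute the minimal polynomial of γ. From γ = √109 + √201: γ^2 = 109 + 2√(21909) + 201 = 310 + 2√(21909), so γ^2 - 310 = 2√(21909); squaring, (γ^2 - 310)^2 = 4·21909, i.e. γ^4 - 620γ^2 + 96100 - 87636 = 0, i.e. γ^4 - 620γ^2 + 8464 = 0. So γ is a root of x^4 - 620x^2 + 8464. This polynomial is irreducible over Q: it has no rational root (each ±√109 ± √201 is irrational), and any factorization into two quadratics over Q would force √(21909) ∈ Q (pairing opposite roots) or √109, √201 ∈ Q (other pairings), all impossible. Hence [Q(γ):Q] = 4 = [Q(√109, √201):Q], so Q(γ) = Q(√109, √201).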